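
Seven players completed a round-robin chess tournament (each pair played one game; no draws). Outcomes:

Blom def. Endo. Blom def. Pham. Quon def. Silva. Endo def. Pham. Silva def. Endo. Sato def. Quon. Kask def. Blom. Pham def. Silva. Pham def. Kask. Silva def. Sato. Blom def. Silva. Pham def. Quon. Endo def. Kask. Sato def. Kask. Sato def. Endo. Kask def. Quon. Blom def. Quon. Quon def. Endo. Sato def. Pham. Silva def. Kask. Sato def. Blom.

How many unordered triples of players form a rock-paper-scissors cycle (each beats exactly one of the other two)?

Win totals: Pham 3, Kask 2, Sato 5, Blom 4, Quon 2, Silva 3, Endo 2.
A player with w wins dominates both others in C(w,2) triples; summing gives 3 + 1 + 10 + 6 + 1 + 3 + 1 = 25 transitive triples.
Total triples C(7,3) = 35, so cyclic triples = 35 − 25 = 10.

10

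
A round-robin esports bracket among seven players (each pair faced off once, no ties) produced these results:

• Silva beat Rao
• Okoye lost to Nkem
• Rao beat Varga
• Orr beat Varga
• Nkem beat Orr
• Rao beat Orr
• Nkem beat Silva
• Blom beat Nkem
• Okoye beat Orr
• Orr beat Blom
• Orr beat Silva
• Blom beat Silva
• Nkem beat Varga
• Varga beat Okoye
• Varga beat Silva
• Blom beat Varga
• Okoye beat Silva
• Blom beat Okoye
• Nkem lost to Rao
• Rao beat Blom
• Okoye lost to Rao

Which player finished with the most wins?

Win totals: Blom 4, Okoye 2, Nkem 4, Orr 3, Silva 1, Varga 2, Rao 5.
Rao leads with 5 wins (next highest: 4).

Rao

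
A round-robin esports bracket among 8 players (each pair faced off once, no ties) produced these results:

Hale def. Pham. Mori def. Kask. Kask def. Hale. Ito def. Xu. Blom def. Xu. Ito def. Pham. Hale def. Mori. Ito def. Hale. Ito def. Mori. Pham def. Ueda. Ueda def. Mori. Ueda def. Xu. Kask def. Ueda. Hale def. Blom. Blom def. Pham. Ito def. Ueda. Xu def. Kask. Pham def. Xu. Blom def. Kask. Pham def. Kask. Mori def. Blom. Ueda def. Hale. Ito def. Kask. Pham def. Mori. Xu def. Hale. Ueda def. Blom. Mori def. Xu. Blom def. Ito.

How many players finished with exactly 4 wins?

Win totals: Mori 3, Ito 6, Ueda 4, Xu 2, Blom 4, Pham 4, Kask 2, Hale 3.
Exactly 4: Ueda, Blom, Pham — 3 players.

3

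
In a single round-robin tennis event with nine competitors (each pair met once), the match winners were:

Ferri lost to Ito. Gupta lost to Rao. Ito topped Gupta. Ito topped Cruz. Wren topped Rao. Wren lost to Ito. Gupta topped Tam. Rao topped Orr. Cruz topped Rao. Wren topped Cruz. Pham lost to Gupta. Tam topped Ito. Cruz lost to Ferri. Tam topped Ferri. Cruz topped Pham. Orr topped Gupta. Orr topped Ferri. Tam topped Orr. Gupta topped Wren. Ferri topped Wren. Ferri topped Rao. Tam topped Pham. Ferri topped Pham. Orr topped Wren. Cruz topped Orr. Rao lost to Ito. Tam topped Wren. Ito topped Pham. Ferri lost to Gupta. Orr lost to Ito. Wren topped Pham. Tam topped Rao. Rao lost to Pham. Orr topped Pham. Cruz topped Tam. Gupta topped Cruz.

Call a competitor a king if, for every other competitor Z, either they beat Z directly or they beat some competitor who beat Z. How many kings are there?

4

Orr cannot reach Ito in two steps.
Wren cannot reach Ferri, Ito in two steps.
Rao cannot reach Ito in two steps.
Tam reaches everyone (king).
Ferri cannot reach Ito in two steps.
Gupta reaches everyone (king).
Cruz reaches everyone (king).
Ito reaches everyone (king).
Pham cannot reach Wren, Tam, Ferri, Cruz, Ito in two steps.
Kings: Tam, Gupta, Cruz, Ito — 4.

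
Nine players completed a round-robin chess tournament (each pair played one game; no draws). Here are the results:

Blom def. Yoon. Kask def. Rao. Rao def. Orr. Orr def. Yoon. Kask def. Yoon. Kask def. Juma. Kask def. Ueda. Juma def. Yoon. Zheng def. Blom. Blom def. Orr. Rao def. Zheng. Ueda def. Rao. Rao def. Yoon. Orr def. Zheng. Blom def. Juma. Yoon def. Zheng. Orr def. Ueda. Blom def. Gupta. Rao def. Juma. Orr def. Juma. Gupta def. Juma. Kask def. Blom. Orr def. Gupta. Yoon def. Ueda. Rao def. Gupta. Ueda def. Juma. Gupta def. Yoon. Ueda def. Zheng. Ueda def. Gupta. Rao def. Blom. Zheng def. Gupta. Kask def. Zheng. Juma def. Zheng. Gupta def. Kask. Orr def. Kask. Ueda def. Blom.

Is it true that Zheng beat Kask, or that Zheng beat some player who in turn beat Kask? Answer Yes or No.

Yes

Zheng did not beat Kask directly.
Zheng beat Blom, Gupta. Of those, Gupta beat Kask.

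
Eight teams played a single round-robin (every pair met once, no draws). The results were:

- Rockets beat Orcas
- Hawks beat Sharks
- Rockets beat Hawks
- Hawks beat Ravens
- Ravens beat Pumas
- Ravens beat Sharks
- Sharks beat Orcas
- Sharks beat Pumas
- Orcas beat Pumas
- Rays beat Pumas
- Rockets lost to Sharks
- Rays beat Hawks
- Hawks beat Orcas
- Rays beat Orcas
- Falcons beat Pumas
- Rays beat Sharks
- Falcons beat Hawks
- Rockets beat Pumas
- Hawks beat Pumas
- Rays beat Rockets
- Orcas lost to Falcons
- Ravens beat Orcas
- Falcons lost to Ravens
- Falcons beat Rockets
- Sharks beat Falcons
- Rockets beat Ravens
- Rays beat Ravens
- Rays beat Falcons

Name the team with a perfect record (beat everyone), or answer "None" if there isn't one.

Rays has 7 wins out of 7 opponents — a perfect record.

Rays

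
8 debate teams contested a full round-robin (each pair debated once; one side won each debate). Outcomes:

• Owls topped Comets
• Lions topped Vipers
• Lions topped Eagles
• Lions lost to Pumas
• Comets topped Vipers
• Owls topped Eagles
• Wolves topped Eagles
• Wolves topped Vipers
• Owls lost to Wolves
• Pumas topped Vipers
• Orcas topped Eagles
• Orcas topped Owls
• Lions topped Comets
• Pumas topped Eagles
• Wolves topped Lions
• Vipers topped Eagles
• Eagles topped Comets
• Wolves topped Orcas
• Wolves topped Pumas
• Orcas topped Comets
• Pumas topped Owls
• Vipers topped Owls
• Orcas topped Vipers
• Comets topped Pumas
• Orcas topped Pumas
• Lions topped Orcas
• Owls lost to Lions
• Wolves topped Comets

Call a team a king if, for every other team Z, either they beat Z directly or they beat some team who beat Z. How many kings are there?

1

Comets cannot reach Orcas, Wolves in two steps.
Owls cannot reach Orcas, Wolves, Lions in two steps.
Vipers cannot reach Orcas, Wolves, Lions, Pumas in two steps.
Orcas cannot reach Wolves in two steps.
Wolves reaches everyone (king).
Lions cannot reach Wolves in two steps.
Eagles cannot reach Owls, Orcas, Wolves, Lions in two steps.
Pumas cannot reach Wolves in two steps.
Kings: Wolves — 1.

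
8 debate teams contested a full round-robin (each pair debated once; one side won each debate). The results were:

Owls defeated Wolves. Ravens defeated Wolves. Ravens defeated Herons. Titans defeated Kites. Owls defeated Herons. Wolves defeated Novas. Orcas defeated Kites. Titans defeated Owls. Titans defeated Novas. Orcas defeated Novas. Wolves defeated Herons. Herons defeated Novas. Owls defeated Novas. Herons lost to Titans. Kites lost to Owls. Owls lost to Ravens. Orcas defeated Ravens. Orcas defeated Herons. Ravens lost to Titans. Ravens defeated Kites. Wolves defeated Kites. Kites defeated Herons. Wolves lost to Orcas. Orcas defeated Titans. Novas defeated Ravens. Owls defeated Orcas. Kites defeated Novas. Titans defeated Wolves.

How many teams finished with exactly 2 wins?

1

Win totals: Orcas 6, Wolves 3, Kites 2, Herons 1, Ravens 4, Owls 5, Titans 6, Novas 1.
Exactly 2: Kites — 1 team.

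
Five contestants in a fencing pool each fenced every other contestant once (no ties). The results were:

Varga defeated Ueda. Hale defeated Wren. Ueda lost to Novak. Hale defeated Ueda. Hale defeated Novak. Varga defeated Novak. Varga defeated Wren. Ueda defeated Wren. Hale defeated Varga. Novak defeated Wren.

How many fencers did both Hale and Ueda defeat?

Hale beat: Novak, Wren, Varga, Ueda.
Ueda beat: Wren.
Both beat: Wren — 1.

1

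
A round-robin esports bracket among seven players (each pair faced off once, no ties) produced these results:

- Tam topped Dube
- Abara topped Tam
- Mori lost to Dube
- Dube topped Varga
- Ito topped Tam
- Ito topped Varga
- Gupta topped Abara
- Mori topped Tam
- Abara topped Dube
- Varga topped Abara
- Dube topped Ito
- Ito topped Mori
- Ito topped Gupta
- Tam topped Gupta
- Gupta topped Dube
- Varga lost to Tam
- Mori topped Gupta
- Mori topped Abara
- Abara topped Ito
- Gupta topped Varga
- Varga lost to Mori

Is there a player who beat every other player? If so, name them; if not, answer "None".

None

Highest win total is Mori with 4 (out of 6 possible).
Mori lost to Ito, Dube, so no player went undefeated.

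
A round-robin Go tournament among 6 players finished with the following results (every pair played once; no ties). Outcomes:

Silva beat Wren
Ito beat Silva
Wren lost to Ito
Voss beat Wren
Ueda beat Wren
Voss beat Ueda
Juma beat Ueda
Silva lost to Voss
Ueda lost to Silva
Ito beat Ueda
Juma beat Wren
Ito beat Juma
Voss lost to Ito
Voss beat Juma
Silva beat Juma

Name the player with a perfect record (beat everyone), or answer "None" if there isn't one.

Ito has 5 wins out of 5 opponents — a perfect record.

Ito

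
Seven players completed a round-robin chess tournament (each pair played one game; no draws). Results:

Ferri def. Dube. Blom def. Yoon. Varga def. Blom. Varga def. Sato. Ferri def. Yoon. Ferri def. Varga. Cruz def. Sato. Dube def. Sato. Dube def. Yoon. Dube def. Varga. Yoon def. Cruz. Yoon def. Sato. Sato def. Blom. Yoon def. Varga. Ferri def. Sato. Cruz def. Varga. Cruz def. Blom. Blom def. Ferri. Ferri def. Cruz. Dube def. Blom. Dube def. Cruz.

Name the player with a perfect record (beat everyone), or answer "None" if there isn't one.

Highest win total is Ferri with 5 (out of 6 possible).
Ferri lost to Blom, so no player went undefeated.

None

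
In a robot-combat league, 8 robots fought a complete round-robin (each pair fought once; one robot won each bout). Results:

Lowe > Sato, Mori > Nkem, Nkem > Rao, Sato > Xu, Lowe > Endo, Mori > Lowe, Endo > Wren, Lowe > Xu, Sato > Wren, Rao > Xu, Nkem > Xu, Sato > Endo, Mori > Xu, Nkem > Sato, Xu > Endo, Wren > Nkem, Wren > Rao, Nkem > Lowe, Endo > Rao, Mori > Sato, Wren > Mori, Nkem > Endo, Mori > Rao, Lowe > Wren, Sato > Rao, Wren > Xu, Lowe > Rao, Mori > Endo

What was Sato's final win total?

4

Sato's results: beat Wren, Endo, Rao, Xu; lost to Mori, Nkem, Lowe.
That is 4 wins.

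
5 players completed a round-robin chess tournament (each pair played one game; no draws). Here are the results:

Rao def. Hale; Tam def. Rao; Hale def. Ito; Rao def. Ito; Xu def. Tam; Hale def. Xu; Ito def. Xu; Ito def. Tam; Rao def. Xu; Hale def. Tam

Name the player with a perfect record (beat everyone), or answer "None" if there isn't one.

Highest win total is Rao with 3 (out of 4 possible).
Rao lost to Tam, so no player went undefeated.

None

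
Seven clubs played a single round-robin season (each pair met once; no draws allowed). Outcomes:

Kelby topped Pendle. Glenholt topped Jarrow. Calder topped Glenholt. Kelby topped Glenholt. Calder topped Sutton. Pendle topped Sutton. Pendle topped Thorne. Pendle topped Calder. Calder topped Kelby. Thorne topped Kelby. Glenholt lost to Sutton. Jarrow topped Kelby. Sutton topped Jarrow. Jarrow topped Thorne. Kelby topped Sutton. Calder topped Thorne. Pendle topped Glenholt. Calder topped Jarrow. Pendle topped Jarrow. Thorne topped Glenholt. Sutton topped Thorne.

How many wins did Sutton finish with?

3

Sutton's results: beat Glenholt, Thorne, Jarrow; lost to Calder, Pendle, Kelby.
That is 3 wins.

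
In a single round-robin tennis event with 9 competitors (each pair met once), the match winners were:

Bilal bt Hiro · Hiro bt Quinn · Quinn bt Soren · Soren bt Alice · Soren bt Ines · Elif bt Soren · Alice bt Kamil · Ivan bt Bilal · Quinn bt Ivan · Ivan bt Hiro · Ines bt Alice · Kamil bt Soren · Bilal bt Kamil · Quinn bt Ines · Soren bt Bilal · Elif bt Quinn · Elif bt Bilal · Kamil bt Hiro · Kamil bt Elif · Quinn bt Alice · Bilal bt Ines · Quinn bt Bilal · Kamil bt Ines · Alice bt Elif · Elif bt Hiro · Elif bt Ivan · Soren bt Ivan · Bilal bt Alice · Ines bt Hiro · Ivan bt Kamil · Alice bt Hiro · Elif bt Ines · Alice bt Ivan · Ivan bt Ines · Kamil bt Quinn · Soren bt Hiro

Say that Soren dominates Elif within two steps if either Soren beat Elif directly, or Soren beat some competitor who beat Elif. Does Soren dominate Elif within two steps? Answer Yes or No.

Soren did not beat Elif directly.
Soren beat Ivan, Hiro, Bilal, Alice, Ines. Of those, Alice beat Elif.

Yes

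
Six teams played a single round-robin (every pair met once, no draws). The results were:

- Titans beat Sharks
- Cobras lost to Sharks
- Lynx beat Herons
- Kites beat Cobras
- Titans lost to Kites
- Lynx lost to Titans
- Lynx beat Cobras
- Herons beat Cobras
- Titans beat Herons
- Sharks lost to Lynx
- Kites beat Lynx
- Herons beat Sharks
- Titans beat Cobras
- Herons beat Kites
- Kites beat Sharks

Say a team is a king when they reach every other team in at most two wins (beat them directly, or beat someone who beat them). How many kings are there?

Lynx cannot reach Titans in two steps.
Titans reaches everyone (king).
Herons reaches everyone (king).
Sharks cannot reach Lynx, Titans, Herons, Kites in two steps.
Cobras cannot reach Lynx, Titans, Herons, Sharks, Kites in two steps.
Kites reaches everyone (king).
Kings: Titans, Herons, Kites — 3.

3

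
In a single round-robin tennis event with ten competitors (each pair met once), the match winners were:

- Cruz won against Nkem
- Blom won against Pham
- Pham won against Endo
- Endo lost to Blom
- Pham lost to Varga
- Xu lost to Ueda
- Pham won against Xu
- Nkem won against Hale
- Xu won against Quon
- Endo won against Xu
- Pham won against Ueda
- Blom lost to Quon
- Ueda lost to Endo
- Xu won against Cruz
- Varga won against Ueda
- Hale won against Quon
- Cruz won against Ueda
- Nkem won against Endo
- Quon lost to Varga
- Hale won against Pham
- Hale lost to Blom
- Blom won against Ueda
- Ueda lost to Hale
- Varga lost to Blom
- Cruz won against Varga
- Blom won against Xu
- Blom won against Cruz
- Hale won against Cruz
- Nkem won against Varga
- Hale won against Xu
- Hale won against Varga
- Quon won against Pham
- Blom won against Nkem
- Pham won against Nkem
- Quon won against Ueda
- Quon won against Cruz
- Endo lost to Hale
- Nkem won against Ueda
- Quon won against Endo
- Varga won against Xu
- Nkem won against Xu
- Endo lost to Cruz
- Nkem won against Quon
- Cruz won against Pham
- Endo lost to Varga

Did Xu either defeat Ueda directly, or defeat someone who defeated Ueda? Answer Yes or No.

Xu did not beat Ueda directly.
Xu beat Quon, Cruz. Of those, Quon beat Ueda.

Yes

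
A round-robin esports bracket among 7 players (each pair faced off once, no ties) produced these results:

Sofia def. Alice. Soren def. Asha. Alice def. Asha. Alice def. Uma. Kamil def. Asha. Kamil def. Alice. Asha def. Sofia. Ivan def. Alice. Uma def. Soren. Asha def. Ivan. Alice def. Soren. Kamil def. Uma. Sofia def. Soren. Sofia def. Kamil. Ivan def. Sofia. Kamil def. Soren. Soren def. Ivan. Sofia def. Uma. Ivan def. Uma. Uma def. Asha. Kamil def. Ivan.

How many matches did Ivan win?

Ivan's results: beat Uma, Alice, Sofia; lost to Kamil, Asha, Soren.
That is 3 wins.

3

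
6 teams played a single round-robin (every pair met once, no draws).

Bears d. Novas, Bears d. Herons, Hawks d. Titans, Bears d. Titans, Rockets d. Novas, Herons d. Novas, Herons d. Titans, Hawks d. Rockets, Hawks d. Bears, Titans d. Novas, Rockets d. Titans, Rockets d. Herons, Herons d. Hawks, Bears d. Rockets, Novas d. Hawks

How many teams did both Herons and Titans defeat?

Herons beat: Hawks, Novas, Titans.
Titans beat: Novas.
Both beat: Novas — 1.

1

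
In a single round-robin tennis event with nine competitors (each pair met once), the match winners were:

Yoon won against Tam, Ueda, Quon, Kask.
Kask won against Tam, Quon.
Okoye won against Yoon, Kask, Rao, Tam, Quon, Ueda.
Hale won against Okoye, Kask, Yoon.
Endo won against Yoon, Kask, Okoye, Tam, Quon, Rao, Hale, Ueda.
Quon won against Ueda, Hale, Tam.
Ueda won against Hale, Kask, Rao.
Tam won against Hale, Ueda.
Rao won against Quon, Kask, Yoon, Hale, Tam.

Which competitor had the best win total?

Endo

Win totals: Rao 5, Kask 2, Ueda 3, Endo 8, Hale 3, Quon 3, Okoye 6, Tam 2, Yoon 4.
Endo leads with 8 wins (next highest: 6).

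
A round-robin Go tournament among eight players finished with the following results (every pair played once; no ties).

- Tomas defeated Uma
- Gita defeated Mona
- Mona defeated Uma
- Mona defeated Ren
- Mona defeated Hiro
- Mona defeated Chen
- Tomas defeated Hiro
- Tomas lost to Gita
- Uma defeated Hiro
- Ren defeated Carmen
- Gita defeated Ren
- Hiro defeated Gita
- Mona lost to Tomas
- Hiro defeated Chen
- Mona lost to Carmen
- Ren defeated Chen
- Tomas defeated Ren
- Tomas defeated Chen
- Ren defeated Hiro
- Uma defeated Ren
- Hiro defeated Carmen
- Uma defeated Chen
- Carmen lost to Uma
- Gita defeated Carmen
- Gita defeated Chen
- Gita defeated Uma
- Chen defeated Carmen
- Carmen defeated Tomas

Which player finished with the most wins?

Gita

Win totals: Carmen 2, Ren 3, Gita 6, Chen 1, Mona 4, Tomas 5, Uma 4, Hiro 3.
Gita leads with 6 wins (next highest: 5).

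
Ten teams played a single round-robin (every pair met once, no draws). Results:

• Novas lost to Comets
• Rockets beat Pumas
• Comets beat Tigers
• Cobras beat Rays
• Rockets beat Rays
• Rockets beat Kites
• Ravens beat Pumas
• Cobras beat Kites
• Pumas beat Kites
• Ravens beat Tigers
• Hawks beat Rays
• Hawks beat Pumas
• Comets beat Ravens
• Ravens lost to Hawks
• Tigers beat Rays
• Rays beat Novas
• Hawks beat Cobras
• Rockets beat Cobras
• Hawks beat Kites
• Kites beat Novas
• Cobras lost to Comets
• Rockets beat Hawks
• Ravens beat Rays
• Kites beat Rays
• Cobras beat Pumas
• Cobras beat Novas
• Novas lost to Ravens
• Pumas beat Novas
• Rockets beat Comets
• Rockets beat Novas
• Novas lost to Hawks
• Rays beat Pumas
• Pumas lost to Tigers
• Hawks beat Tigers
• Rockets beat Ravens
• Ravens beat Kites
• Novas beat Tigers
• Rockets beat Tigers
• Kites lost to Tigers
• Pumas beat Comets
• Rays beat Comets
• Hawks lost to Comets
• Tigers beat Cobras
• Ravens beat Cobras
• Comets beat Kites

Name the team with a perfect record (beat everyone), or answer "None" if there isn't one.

Rockets has 9 wins out of 9 opponents — a perfect record.

Rockets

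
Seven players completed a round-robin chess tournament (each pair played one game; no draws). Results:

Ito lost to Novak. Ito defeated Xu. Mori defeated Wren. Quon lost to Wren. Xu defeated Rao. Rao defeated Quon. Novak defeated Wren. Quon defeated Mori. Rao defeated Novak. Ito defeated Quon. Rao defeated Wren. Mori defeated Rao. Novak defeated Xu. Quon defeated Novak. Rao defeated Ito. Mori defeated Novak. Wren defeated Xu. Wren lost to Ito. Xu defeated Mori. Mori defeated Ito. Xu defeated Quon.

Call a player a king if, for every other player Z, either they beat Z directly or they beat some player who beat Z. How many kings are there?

6

Rao reaches everyone (king).
Quon reaches everyone (king).
Wren cannot reach Ito in two steps.
Novak reaches everyone (king).
Xu reaches everyone (king).
Mori reaches everyone (king).
Ito reaches everyone (king).
Kings: Rao, Quon, Novak, Xu, Mori, Ito — 6.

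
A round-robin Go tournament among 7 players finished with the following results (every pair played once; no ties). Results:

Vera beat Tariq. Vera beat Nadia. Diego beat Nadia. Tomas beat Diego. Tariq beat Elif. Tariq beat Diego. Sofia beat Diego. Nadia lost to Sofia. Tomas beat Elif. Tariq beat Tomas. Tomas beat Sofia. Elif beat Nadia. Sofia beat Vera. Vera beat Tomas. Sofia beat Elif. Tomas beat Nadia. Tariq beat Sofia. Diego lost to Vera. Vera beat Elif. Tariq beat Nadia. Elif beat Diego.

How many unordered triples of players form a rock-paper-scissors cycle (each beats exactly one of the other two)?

2

Win totals: Tariq 5, Tomas 4, Nadia 0, Sofia 4, Vera 5, Elif 2, Diego 1.
A player with w wins dominates both others in C(w,2) triples; summing gives 10 + 6 + 0 + 6 + 10 + 1 + 0 = 33 transitive triples.
Total triples C(7,3) = 35, so cyclic triples = 35 − 33 = 2.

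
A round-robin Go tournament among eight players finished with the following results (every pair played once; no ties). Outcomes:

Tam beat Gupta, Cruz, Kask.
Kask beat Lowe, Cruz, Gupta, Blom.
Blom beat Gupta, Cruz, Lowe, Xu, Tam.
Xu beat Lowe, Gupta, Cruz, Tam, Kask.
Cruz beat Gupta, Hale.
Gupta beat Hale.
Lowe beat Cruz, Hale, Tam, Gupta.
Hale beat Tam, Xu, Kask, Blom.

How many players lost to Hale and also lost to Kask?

Hale beat: Tam, Blom, Xu, Kask.
Kask beat: Gupta, Cruz, Blom, Lowe.
Both beat: Blom — 1.

1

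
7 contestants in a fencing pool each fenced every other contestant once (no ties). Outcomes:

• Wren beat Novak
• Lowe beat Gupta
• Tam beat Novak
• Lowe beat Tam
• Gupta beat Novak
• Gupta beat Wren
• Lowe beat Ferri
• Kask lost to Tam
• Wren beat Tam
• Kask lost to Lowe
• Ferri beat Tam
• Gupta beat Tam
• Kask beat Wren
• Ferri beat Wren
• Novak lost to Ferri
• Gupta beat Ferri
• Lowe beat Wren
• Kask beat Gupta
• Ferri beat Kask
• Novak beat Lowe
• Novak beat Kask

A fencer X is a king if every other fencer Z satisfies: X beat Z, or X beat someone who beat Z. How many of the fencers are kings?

Tam cannot reach Ferri in two steps.
Gupta reaches everyone (king).
Wren cannot reach Gupta, Ferri in two steps.
Kask cannot reach Lowe in two steps.
Novak reaches everyone (king).
Ferri reaches everyone (king).
Lowe reaches everyone (king).
Kings: Gupta, Novak, Ferri, Lowe — 4.

4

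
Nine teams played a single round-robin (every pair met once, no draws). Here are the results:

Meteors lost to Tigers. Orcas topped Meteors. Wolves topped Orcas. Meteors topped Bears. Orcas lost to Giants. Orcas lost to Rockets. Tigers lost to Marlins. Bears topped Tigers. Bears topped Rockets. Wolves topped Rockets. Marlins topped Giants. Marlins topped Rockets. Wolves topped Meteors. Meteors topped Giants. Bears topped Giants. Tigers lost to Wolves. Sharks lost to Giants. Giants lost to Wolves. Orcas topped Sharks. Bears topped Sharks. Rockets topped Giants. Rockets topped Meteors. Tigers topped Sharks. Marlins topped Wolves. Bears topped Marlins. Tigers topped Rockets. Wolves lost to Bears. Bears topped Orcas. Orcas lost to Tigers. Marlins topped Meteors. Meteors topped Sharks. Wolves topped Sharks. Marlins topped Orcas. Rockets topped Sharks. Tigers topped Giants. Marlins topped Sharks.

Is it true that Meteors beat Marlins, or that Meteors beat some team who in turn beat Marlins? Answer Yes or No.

Yes

Meteors did not beat Marlins directly.
Meteors beat Sharks, Giants, Bears. Of those, Bears beat Marlins.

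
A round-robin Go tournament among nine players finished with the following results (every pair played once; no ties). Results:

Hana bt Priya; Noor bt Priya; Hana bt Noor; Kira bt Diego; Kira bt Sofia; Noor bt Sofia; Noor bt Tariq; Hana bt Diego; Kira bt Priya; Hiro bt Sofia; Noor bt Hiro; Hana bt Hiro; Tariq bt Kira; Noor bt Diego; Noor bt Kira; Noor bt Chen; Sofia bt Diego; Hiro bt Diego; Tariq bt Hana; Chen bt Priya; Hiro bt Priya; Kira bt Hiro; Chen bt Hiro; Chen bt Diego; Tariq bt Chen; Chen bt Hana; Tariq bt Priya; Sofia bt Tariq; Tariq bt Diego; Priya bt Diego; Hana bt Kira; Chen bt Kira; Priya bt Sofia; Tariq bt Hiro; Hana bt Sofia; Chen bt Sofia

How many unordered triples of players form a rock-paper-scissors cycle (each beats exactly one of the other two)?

Win totals: Sofia 2, Hiro 3, Noor 7, Diego 0, Priya 2, Tariq 6, Chen 6, Kira 4, Hana 6.
A player with w wins dominates both others in C(w,2) triples; summing gives 1 + 3 + 21 + 0 + 1 + 15 + 15 + 6 + 15 = 77 transitive triples.
Total triples C(9,3) = 84, so cyclic triples = 84 − 77 = 7.

7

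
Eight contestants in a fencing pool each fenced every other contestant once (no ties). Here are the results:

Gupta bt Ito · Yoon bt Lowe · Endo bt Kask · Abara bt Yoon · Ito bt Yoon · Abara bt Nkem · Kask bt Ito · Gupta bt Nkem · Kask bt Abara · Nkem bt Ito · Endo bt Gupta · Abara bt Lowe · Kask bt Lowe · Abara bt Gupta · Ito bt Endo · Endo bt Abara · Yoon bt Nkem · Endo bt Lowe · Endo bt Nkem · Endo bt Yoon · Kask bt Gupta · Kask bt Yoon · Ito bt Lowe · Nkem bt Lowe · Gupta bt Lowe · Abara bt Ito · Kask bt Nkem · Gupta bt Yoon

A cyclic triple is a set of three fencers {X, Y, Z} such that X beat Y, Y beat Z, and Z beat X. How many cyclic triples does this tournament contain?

Win totals: Lowe 0, Abara 5, Yoon 2, Gupta 4, Ito 3, Kask 6, Endo 6, Nkem 2.
A fencer with w wins dominates both others in C(w,2) triples; summing gives 0 + 10 + 1 + 6 + 3 + 15 + 15 + 1 = 51 transitive triples.
Total triples C(8,3) = 56, so cyclic triples = 56 − 51 = 5.

5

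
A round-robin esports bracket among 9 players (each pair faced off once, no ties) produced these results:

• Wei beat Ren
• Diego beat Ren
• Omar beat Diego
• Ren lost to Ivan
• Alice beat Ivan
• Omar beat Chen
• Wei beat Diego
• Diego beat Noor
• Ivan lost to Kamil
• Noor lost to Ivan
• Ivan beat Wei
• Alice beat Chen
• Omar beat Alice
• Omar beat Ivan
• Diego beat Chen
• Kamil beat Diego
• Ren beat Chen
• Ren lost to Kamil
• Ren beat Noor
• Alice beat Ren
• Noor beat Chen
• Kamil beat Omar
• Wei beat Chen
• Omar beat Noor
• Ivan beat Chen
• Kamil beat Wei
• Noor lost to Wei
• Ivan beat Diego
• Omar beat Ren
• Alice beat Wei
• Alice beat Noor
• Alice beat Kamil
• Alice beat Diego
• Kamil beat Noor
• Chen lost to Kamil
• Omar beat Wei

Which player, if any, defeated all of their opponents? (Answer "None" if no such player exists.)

Highest win total is Omar with 7 (out of 8 possible).
Omar lost to Kamil, so no player went undefeated.

None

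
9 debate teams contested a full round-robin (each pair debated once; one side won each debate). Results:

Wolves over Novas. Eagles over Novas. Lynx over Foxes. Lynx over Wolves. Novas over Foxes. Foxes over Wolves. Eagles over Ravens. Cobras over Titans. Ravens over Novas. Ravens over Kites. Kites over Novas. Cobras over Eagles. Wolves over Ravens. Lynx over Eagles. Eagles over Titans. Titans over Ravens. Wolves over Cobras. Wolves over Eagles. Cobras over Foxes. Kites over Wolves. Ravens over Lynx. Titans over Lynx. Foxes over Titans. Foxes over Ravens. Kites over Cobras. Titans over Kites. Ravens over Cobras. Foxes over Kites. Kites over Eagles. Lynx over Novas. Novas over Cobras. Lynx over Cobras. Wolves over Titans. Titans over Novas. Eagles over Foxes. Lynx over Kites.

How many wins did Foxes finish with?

4

Foxes' results: beat Ravens, Wolves, Kites, Titans; lost to Lynx, Cobras, Eagles, Novas.
That is 4 wins.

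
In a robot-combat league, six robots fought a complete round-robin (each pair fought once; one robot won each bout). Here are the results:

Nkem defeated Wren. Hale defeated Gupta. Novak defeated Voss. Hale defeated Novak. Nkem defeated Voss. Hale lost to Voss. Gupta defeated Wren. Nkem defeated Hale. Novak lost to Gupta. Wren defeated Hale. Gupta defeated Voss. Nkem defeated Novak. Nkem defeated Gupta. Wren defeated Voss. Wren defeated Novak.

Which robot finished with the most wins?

Nkem

Win totals: Wren 3, Novak 1, Hale 2, Voss 1, Gupta 3, Nkem 5.
Nkem leads with 5 wins (next highest: 3).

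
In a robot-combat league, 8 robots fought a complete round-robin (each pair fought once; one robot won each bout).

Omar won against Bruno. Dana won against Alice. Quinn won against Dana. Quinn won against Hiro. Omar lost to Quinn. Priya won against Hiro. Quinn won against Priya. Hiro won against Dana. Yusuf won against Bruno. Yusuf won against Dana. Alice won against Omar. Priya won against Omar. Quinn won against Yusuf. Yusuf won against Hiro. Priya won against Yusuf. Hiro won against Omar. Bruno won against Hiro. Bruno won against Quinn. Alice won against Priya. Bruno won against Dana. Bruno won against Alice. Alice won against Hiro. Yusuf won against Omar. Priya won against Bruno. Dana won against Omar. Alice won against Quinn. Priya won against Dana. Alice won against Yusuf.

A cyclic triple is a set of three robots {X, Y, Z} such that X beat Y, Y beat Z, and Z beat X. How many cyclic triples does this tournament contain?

Win totals: Hiro 2, Omar 1, Dana 2, Priya 5, Quinn 5, Bruno 4, Yusuf 4, Alice 5.
A robot with w wins dominates both others in C(w,2) triples; summing gives 1 + 0 + 1 + 10 + 10 + 6 + 6 + 10 = 44 transitive triples.
Total triples C(8,3) = 56, so cyclic triples = 56 − 44 = 12.

12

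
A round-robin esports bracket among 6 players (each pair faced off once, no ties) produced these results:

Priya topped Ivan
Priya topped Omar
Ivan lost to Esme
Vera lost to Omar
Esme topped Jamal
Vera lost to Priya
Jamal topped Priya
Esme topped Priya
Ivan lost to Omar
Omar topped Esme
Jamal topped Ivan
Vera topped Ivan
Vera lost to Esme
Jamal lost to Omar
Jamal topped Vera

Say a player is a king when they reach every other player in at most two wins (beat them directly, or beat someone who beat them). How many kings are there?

3

Ivan cannot reach Priya, Omar, Esme, Vera, Jamal in two steps.
Priya reaches everyone (king).
Omar reaches everyone (king).
Esme reaches everyone (king).
Vera cannot reach Priya, Omar, Esme, Jamal in two steps.
Jamal cannot reach Esme in two steps.
Kings: Priya, Omar, Esme — 3.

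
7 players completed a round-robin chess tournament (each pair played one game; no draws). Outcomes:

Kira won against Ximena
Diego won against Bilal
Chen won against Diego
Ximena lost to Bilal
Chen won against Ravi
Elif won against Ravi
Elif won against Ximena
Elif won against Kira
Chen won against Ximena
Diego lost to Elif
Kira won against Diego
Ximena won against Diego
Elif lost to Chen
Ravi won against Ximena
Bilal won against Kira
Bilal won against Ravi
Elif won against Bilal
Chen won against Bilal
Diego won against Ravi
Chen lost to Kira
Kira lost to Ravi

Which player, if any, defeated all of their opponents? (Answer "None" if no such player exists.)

None

Highest win total is Elif with 5 (out of 6 possible).
Elif lost to Chen, so no player went undefeated.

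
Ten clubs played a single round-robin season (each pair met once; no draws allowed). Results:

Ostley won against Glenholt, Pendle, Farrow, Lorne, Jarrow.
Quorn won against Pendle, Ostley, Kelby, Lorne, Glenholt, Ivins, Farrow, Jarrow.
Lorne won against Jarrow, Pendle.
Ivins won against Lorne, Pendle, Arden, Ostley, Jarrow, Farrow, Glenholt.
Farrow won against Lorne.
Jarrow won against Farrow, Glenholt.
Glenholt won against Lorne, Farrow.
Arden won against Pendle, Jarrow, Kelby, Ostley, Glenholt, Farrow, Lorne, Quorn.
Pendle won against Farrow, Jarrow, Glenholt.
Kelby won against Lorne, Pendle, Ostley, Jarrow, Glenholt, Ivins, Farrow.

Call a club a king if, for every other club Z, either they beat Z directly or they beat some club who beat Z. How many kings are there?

Arden reaches everyone (king).
Quorn reaches everyone (king).
Farrow cannot reach Arden, Quorn, Glenholt, Kelby, Ivins, Ostley in two steps.
Glenholt cannot reach Arden, Quorn, Kelby, Ivins, Ostley in two steps.
Jarrow cannot reach Arden, Quorn, Kelby, Ivins, Pendle, Ostley in two steps.
Lorne cannot reach Arden, Quorn, Kelby, Ivins, Ostley in two steps.
Kelby cannot reach Quorn in two steps.
Ivins reaches everyone (king).
Pendle cannot reach Arden, Quorn, Kelby, Ivins, Ostley in two steps.
Ostley cannot reach Arden, Quorn, Kelby, Ivins in two steps.
Kings: Arden, Quorn, Ivins — 3.

3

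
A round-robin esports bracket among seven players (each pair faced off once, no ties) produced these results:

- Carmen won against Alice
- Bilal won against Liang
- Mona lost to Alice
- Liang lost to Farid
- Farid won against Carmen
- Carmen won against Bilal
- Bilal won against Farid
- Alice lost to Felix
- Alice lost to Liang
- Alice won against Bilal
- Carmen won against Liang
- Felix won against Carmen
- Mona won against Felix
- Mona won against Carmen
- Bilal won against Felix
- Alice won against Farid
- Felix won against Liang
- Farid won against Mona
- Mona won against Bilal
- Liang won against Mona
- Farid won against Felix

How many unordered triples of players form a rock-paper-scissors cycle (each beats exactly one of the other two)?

13

Win totals: Carmen 3, Mona 3, Felix 3, Bilal 3, Farid 4, Liang 2, Alice 3.
A player with w wins dominates both others in C(w,2) triples; summing gives 3 + 3 + 3 + 3 + 6 + 1 + 3 = 22 transitive triples.
Total triples C(7,3) = 35, so cyclic triples = 35 − 22 = 13.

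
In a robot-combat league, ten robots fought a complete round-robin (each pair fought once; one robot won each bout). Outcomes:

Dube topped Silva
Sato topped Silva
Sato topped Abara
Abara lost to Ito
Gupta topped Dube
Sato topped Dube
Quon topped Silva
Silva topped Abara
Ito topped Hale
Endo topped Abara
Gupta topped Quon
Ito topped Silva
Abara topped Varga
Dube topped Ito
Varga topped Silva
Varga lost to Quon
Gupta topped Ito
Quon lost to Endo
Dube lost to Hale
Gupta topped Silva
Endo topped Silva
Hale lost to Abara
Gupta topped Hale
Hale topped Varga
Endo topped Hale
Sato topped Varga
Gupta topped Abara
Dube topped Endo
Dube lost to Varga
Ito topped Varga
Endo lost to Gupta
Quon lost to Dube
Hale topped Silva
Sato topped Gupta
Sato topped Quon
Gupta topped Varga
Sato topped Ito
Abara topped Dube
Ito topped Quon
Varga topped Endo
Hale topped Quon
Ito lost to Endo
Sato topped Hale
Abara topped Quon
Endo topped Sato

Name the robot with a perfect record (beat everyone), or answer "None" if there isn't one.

None

Highest win total is Sato with 8 (out of 9 possible).
Sato lost to Endo, so no robot went undefeated.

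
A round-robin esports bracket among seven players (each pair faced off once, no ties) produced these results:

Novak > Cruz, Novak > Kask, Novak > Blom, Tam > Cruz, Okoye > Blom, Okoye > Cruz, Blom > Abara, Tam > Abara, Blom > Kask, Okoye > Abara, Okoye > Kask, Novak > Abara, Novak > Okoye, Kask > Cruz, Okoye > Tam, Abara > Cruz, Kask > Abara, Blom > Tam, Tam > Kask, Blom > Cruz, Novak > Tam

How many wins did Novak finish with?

6

Novak's results: beat Kask, Tam, Okoye, Abara, Cruz, Blom; lost to no one.
That is 6 wins.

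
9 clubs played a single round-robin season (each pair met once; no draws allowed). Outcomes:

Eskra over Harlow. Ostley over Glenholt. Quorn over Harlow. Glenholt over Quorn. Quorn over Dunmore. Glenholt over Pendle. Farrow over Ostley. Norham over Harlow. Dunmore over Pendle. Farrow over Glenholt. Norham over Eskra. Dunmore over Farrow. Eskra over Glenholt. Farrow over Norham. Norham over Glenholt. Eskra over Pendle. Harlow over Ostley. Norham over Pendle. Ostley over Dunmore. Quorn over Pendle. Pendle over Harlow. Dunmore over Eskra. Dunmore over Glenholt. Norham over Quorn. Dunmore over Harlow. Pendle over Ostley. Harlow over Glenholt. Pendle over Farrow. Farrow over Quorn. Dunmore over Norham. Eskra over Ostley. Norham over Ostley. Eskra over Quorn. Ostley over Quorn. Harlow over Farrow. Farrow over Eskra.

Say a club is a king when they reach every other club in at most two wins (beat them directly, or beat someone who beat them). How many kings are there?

Harlow reaches everyone (king).
Quorn reaches everyone (king).
Farrow reaches everyone (king).
Dunmore reaches everyone (king).
Glenholt cannot reach Eskra, Norham in two steps.
Eskra cannot reach Norham in two steps.
Norham reaches everyone (king).
Ostley reaches everyone (king).
Pendle reaches everyone (king).
Kings: Harlow, Quorn, Farrow, Dunmore, Norham, Ostley, Pendle — 7.

7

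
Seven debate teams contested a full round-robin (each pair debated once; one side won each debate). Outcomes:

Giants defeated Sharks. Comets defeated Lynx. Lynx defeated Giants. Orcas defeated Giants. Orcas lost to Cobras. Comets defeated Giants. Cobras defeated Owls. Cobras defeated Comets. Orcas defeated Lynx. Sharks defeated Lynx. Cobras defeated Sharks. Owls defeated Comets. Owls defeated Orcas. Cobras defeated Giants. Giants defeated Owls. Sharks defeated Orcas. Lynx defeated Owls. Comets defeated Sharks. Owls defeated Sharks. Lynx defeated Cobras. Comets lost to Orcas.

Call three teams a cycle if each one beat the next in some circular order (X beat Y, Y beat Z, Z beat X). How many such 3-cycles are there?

11

Win totals: Giants 2, Lynx 3, Comets 3, Owls 3, Sharks 2, Cobras 5, Orcas 3.
A team with w wins dominates both others in C(w,2) triples; summing gives 1 + 3 + 3 + 3 + 1 + 10 + 3 = 24 transitive triples.
Total triples C(7,3) = 35, so cyclic triples = 35 − 24 = 11.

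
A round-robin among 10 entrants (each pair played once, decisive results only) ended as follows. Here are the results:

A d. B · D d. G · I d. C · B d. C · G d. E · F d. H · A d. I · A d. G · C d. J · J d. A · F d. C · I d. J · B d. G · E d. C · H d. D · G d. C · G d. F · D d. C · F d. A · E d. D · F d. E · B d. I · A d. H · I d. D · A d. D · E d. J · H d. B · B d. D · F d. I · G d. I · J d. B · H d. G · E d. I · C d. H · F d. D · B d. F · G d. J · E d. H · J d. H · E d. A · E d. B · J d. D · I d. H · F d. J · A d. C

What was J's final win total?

4

J's results: beat A, B, D, H; lost to C, E, F, G, I.
That is 4 wins.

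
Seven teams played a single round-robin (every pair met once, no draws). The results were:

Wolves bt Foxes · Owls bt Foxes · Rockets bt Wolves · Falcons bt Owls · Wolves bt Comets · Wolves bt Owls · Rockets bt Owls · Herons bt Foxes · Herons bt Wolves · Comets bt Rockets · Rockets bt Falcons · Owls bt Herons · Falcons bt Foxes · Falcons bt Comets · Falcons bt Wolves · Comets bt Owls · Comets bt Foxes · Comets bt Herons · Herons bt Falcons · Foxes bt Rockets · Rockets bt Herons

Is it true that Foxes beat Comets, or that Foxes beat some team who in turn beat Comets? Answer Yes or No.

No

Foxes did not beat Comets directly.
Foxes beat Rockets, but each of them lost to Comets. No two-step path.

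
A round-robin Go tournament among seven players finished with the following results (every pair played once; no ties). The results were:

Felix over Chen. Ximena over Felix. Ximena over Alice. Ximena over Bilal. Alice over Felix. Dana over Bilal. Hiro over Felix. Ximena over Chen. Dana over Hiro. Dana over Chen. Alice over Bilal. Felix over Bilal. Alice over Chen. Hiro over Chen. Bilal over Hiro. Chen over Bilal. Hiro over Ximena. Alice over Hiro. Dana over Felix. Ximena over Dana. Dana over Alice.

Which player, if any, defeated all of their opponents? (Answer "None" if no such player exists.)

None

Highest win total is Ximena with 5 (out of 6 possible).
Ximena lost to Hiro, so no player went undefeated.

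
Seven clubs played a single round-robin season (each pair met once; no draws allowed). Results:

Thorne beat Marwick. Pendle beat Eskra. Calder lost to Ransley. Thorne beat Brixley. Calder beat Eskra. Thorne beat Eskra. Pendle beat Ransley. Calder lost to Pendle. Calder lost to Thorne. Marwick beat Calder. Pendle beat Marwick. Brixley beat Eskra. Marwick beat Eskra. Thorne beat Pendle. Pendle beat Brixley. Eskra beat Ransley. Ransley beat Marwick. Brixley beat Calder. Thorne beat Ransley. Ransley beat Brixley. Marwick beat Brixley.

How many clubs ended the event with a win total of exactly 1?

Win totals: Thorne 6, Brixley 2, Ransley 3, Marwick 3, Calder 1, Pendle 5, Eskra 1.
Exactly 1: Calder, Eskra — 2 clubs.

2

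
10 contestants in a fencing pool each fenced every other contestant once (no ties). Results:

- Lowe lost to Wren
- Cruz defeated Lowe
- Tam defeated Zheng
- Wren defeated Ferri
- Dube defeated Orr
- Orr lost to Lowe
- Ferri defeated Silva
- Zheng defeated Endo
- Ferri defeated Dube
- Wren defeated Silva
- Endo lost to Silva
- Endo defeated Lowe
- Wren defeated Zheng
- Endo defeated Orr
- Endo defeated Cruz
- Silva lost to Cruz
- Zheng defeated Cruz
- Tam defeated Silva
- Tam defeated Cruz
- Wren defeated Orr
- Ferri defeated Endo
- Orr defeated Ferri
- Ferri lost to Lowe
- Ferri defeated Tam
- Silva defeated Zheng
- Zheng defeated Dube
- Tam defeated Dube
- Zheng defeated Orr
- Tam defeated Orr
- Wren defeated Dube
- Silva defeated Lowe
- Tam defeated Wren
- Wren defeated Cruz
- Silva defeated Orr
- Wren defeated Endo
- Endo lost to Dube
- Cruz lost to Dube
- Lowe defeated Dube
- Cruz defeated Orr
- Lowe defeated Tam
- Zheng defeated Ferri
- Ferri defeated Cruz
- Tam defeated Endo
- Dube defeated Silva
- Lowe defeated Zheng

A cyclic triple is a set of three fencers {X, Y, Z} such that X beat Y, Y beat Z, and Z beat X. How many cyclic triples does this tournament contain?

Win totals: Endo 3, Orr 1, Zheng 5, Ferri 5, Wren 8, Cruz 3, Lowe 5, Tam 7, Dube 4, Silva 4.
A fencer with w wins dominates both others in C(w,2) triples; summing gives 3 + 0 + 10 + 10 + 28 + 3 + 10 + 21 + 6 + 6 = 97 transitive triples.
Total triples C(10,3) = 120, so cyclic triples = 120 − 97 = 23.

23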